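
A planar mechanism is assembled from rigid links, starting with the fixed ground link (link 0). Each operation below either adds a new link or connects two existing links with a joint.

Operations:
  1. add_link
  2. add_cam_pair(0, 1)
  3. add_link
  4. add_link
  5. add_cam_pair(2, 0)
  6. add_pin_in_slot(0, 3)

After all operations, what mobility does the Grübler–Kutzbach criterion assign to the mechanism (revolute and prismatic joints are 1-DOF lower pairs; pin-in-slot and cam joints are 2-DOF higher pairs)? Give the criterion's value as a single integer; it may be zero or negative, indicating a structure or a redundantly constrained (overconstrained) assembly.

ground; <1,0,0>
#1 <2,0,0>
C:0↔1 J2 <2,0,1>
#2 <3,0,1>
#3 <4,0,1>
C:2↔0 J2 <4,0,2>
PS:0↔3 J2 <4,0,3>
3×3 − 2×0 − 1×3 = 6

M = 6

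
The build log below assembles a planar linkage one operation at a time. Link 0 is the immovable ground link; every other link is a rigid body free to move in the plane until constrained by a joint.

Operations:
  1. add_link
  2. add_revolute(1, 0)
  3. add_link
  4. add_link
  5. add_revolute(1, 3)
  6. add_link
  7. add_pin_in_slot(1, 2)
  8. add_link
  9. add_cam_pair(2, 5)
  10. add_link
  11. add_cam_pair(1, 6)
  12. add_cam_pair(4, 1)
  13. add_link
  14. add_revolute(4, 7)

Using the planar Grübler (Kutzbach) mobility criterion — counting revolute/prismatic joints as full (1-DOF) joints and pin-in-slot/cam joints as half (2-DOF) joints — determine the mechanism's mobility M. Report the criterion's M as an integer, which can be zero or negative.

M = 11

[1;0;0] (link 0 is ground)
L+ [2;0;0]
R(1,0)∈J1 [2;1;0]
L+ [3;1;0]
L+ [4;1;0]
R(1,3)∈J1 [4;2;0]
L+ [5;2;0]
PS(1,2)∈J2 [5;2;1]
L+ [6;2;1]
C(2,5)∈J2 [6;2;2]
L+ [7;2;2]
C(1,6)∈J2 [7;2;3]
C(4,1)∈J2 [7;2;4]
L+ [8;2;4]
R(4,7)∈J1 [8;3;4]
mobility = 21 − 6 − 4 = 11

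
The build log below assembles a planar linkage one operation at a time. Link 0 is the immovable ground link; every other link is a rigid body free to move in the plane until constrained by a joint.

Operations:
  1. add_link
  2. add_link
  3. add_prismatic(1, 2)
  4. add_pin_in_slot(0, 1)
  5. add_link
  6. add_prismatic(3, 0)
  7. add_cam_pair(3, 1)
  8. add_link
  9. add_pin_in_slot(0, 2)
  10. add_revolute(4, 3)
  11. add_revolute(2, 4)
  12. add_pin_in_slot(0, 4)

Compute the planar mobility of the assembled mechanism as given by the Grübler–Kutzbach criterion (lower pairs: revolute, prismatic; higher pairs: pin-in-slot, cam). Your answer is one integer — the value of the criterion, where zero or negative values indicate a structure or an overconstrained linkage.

L=1 J1=0 J2=0
add link → L=2 J1=0 J2=0
add link → L=3 J1=0 J2=0
P@1,2 dof=1 J1 → L=3 J1=1 J2=0
PS@0,1 dof=2 J2 → L=3 J1=1 J2=1
add link → L=4 J1=1 J2=1
P@3,0 dof=1 J1 → L=4 J1=2 J2=1
C@3,1 dof=2 J2 → L=4 J1=2 J2=2
add link → L=5 J1=2 J2=2
PS@0,2 dof=2 J2 → L=5 J1=2 J2=3
R@4,3 dof=1 J1 → L=5 J1=3 J2=3
R@2,4 dof=1 J1 → L=5 J1=4 J2=3
PS@0,4 dof=2 J2 → L=5 J1=4 J2=4
M=3(L−1)−2J1−J2=3·4−2·4−4=0

M = 0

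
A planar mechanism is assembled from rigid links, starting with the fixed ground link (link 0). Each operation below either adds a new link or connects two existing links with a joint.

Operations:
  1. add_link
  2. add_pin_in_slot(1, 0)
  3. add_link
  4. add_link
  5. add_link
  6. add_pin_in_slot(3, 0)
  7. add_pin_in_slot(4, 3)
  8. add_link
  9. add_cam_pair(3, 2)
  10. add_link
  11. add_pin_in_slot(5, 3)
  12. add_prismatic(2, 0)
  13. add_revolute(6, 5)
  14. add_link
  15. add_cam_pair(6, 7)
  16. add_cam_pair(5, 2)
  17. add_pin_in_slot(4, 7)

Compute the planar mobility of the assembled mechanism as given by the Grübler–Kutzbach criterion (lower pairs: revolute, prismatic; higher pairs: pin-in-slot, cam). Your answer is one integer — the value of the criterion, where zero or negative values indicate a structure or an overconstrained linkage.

M = 9

link 0 = ground. State L|J1|J2 = 1|0|0
+link1  2|0|0
PS(1,0) f=2→J2  2|0|1
+link2  3|0|1
+link3  4|0|1
+link4  5|0|1
PS(3,0) f=2→J2  5|0|2
PS(4,3) f=2→J2  5|0|3
+link5  6|0|3
C(3,2) f=2→J2  6|0|4
+link6  7|0|4
PS(5,3) f=2→J2  7|0|5
P(2,0) f=1→J1  7|1|5
R(6,5) f=1→J1  7|2|5
+link7  8|2|5
C(6,7) f=2→J2  8|2|6
C(5,2) f=2→J2  8|2|7
PS(4,7) f=2→J2  8|2|8
M = 3(8−1)−2·2−8 = 21−4−8 = 9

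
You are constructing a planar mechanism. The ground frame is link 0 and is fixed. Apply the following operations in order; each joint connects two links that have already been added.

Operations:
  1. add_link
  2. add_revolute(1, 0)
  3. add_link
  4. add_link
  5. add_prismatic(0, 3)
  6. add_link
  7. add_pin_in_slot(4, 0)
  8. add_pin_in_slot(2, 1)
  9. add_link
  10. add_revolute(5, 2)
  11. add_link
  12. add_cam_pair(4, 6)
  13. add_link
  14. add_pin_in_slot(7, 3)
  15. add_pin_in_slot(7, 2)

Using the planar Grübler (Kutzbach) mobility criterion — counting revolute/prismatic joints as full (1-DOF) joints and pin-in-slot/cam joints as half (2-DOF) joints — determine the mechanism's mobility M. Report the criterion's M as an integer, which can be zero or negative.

M = 10

[1;0;0] (link 0 is ground)
L+ [2;0;0]
R(1,0)∈J1 [2;1;0]
L+ [3;1;0]
L+ [4;1;0]
P(0,3)∈J1 [4;2;0]
L+ [5;2;0]
PS(4,0)∈J2 [5;2;1]
PS(2,1)∈J2 [5;2;2]
L+ [6;2;2]
R(5,2)∈J1 [6;3;2]
L+ [7;3;2]
C(4,6)∈J2 [7;3;3]
L+ [8;3;3]
PS(7,3)∈J2 [8;3;4]
PS(7,2)∈J2 [8;3;5]
mobility = 21 − 6 − 5 = 10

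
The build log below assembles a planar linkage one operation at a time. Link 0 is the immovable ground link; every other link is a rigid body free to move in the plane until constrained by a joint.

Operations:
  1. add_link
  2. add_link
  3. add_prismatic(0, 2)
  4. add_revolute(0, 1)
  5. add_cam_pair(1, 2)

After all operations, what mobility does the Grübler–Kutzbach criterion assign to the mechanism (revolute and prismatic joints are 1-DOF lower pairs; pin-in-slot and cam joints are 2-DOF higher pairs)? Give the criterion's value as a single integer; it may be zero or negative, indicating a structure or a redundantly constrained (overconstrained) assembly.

M = 1

link 0 = ground. State L|J1|J2 = 1|0|0
+link1  2|0|0
+link2  3|0|0
P(0,2) f=1→J1  3|1|0
R(0,1) f=1→J1  3|2|0
C(1,2) f=2→J2  3|2|1
M = 3(3−1)−2·2−1 = 6−4−1 = 1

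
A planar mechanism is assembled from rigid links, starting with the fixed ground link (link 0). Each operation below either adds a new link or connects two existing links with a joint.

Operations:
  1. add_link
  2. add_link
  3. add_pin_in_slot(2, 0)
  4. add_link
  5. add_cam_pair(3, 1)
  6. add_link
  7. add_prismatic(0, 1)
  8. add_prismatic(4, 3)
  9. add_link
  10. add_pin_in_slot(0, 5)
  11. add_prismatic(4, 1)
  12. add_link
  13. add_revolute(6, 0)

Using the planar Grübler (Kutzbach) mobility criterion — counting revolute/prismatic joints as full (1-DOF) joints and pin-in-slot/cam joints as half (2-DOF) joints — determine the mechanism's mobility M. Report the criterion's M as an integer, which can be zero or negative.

M = 7

(L,J1,J2)=(1,0,0); link0 fixed
link1: (2,0,0)
link2: (3,0,0)
PS 2-0 [J2]: (3,0,1)
link3: (4,0,1)
C 3-1 [J2]: (4,0,2)
link4: (5,0,2)
P 0-1 [J1]: (5,1,2)
P 4-3 [J1]: (5,2,2)
link5: (6,2,2)
PS 0-5 [J2]: (6,2,3)
P 4-1 [J1]: (6,3,3)
link6: (7,3,3)
R 6-0 [J1]: (7,4,3)
Grübler: 3·6 − 2·4 − 3 = 7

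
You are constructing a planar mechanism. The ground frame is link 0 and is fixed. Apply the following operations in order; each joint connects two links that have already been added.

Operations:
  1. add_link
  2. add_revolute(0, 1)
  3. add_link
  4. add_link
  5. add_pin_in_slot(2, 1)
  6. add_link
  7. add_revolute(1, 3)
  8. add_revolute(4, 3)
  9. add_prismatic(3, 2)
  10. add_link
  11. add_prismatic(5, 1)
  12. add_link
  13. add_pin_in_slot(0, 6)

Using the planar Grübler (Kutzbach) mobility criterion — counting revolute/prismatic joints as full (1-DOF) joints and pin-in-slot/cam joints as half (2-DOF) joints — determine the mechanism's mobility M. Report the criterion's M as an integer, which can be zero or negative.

M = 6

link 0 = ground. State L|J1|J2 = 1|0|0
+link1  2|0|0
R(0,1) f=1→J1  2|1|0
+link2  3|1|0
+link3  4|1|0
PS(2,1) f=2→J2  4|1|1
+link4  5|1|1
R(1,3) f=1→J1  5|2|1
R(4,3) f=1→J1  5|3|1
P(3,2) f=1→J1  5|4|1
+link5  6|4|1
P(5,1) f=1→J1  6|5|1
+link6  7|5|1
PS(0,6) f=2→J2  7|5|2
M = 3(7−1)−2·5−2 = 18−10−2 = 6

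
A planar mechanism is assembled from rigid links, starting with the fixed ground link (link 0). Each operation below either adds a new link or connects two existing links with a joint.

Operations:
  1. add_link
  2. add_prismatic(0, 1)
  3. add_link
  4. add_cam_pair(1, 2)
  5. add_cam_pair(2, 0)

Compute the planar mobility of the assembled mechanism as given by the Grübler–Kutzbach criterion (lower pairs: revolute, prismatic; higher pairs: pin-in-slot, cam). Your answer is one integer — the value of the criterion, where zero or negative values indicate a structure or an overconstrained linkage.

M = 2

ground; <1,0,0>
#1 <2,0,0>
P:0↔1 J1 <2,1,0>
#2 <3,1,0>
C:1↔2 J2 <3,1,1>
C:2↔0 J2 <3,1,2>
3×2 − 2×1 − 1×2 = 2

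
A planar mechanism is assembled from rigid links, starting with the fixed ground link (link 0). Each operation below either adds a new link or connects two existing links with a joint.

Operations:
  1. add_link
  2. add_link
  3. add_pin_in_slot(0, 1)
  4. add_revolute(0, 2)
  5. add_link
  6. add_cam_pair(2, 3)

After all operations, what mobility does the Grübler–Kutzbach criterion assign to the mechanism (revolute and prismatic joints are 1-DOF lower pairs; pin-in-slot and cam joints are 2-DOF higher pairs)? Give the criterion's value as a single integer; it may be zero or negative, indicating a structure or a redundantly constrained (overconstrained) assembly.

M = 5

(L,J1,J2)=(1,0,0); link0 fixed
link1: (2,0,0)
link2: (3,0,0)
PS 0-1 [J2]: (3,0,1)
R 0-2 [J1]: (3,1,1)
link3: (4,1,1)
C 2-3 [J2]: (4,1,2)
Grübler: 3·3 − 2·1 − 2 = 5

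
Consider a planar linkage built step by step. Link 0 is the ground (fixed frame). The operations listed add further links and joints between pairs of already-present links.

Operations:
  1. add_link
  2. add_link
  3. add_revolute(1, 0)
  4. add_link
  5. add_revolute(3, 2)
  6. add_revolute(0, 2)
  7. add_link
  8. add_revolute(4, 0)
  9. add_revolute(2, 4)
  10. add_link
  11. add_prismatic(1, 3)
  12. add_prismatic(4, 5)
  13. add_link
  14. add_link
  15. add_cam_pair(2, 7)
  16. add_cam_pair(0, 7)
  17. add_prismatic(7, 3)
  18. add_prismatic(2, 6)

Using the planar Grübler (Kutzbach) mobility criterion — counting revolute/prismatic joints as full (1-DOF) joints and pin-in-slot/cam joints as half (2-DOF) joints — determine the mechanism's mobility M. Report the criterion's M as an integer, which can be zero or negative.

(L,J1,J2)=(1,0,0); link0 fixed
link1: (2,0,0)
link2: (3,0,0)
R 1-0 [J1]: (3,1,0)
link3: (4,1,0)
R 3-2 [J1]: (4,2,0)
R 0-2 [J1]: (4,3,0)
link4: (5,3,0)
R 4-0 [J1]: (5,4,0)
R 2-4 [J1]: (5,5,0)
link5: (6,5,0)
P 1-3 [J1]: (6,6,0)
P 4-5 [J1]: (6,7,0)
link6: (7,7,0)
link7: (8,7,0)
C 2-7 [J2]: (8,7,1)
C 0-7 [J2]: (8,7,2)
P 7-3 [J1]: (8,8,2)
P 2-6 [J1]: (8,9,2)
Grübler: 3·7 − 2·9 − 2 = 1

M = 1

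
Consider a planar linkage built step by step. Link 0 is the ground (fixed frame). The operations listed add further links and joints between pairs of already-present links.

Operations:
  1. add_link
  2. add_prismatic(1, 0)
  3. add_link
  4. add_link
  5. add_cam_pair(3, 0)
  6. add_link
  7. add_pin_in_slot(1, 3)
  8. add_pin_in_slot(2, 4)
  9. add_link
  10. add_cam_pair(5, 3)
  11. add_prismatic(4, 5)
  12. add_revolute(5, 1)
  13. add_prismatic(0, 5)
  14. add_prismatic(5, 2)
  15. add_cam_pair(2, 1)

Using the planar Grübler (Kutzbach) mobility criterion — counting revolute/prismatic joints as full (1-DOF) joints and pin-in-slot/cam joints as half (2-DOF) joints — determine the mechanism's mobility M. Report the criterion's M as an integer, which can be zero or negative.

(L,J1,J2)=(1,0,0); link0 fixed
link1: (2,0,0)
P 1-0 [J1]: (2,1,0)
link2: (3,1,0)
link3: (4,1,0)
C 3-0 [J2]: (4,1,1)
link4: (5,1,1)
PS 1-3 [J2]: (5,1,2)
PS 2-4 [J2]: (5,1,3)
link5: (6,1,3)
C 5-3 [J2]: (6,1,4)
P 4-5 [J1]: (6,2,4)
R 5-1 [J1]: (6,3,4)
P 0-5 [J1]: (6,4,4)
P 5-2 [J1]: (6,5,4)
C 2-1 [J2]: (6,5,5)
Grübler: 3·5 − 2·5 − 5 = 0

M = 0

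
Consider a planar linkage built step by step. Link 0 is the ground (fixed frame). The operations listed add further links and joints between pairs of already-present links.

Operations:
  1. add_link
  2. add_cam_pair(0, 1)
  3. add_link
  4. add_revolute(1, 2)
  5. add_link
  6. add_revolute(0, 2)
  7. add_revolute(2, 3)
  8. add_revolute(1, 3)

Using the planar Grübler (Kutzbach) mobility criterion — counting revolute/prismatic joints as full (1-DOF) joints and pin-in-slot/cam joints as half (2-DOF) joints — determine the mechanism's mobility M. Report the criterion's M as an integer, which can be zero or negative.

M = 0

[1;0;0] (link 0 is ground)
L+ [2;0;0]
C(0,1)∈J2 [2;0;1]
L+ [3;0;1]
R(1,2)∈J1 [3;1;1]
L+ [4;1;1]
R(0,2)∈J1 [4;2;1]
R(2,3)∈J1 [4;3;1]
R(1,3)∈J1 [4;4;1]
mobility = 9 − 8 − 1 = 0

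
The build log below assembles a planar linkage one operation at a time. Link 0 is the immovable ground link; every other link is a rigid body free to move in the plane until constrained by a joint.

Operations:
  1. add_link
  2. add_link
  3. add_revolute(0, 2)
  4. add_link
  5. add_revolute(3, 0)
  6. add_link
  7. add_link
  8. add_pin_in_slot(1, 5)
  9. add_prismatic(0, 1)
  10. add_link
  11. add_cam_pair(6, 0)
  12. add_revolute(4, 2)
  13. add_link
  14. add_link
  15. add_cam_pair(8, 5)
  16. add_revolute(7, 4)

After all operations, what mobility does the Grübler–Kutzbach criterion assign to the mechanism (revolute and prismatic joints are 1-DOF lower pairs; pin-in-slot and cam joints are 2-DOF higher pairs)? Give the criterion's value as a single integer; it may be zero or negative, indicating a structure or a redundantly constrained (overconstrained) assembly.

(L,J1,J2)=(1,0,0); link0 fixed
link1: (2,0,0)
link2: (3,0,0)
R 0-2 [J1]: (3,1,0)
link3: (4,1,0)
R 3-0 [J1]: (4,2,0)
link4: (5,2,0)
link5: (6,2,0)
PS 1-5 [J2]: (6,2,1)
P 0-1 [J1]: (6,3,1)
link6: (7,3,1)
C 6-0 [J2]: (7,3,2)
R 4-2 [J1]: (7,4,2)
link7: (8,4,2)
link8: (9,4,2)
C 8-5 [J2]: (9,4,3)
R 7-4 [J1]: (9,5,3)
Grübler: 3·8 − 2·5 − 3 = 11

M = 11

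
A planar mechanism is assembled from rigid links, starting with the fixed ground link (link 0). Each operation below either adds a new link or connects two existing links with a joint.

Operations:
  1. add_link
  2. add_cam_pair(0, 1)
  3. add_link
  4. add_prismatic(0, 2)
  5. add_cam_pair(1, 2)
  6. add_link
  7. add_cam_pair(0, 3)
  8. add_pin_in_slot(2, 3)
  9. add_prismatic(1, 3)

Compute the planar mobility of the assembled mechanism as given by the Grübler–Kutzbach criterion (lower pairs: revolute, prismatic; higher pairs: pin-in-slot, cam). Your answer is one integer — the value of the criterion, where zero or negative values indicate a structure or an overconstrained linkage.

M = 1

link 0 = ground. State L|J1|J2 = 1|0|0
+link1  2|0|0
C(0,1) f=2→J2  2|0|1
+link2  3|0|1
P(0,2) f=1→J1  3|1|1
C(1,2) f=2→J2  3|1|2
+link3  4|1|2
C(0,3) f=2→J2  4|1|3
PS(2,3) f=2→J2  4|1|4
P(1,3) f=1→J1  4|2|4
M = 3(4−1)−2·2−4 = 9−4−4 = 1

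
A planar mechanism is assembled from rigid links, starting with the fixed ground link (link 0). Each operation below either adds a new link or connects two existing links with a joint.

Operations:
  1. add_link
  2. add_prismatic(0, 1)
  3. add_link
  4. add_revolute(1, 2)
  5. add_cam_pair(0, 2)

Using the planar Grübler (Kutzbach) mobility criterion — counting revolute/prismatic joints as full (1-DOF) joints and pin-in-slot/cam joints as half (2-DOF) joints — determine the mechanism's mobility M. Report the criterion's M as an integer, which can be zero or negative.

ground; <1,0,0>
#1 <2,0,0>
P:0↔1 J1 <2,1,0>
#2 <3,1,0>
R:1↔2 J1 <3,2,0>
C:0↔2 J2 <3,2,1>
3×2 − 2×2 − 1×1 = 1

M = 1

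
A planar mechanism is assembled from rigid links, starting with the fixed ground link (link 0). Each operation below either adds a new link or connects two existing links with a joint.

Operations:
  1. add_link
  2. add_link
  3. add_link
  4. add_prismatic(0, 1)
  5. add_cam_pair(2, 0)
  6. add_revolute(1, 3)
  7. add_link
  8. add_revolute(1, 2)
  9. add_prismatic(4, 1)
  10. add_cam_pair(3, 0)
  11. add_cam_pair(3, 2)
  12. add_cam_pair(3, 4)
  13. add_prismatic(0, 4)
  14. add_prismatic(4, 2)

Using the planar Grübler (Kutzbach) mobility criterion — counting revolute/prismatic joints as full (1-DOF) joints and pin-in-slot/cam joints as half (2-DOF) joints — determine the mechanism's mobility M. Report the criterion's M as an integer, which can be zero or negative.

link 0 = ground. State L|J1|J2 = 1|0|0
+link1  2|0|0
+link2  3|0|0
+link3  4|0|0
P(0,1) f=1→J1  4|1|0
C(2,0) f=2→J2  4|1|1
R(1,3) f=1→J1  4|2|1
+link4  5|2|1
R(1,2) f=1→J1  5|3|1
P(4,1) f=1→J1  5|4|1
C(3,0) f=2→J2  5|4|2
C(3,2) f=2→J2  5|4|3
C(3,4) f=2→J2  5|4|4
P(0,4) f=1→J1  5|5|4
P(4,2) f=1→J1  5|6|4
M = 3(5−1)−2·6−4 = 12−12−4 = -4

M = -4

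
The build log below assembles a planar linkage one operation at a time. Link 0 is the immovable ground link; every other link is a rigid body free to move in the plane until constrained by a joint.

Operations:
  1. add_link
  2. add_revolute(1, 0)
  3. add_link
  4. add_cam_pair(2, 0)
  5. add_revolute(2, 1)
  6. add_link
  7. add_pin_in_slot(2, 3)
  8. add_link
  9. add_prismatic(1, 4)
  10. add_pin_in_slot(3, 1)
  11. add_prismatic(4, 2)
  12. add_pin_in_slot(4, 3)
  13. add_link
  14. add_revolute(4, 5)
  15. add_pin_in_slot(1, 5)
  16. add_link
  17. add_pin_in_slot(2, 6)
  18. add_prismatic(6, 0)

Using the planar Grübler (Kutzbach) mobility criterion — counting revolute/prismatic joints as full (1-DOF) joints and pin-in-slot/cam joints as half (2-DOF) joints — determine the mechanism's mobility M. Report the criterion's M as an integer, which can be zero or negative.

link 0 = ground. State L|J1|J2 = 1|0|0
+link1  2|0|0
R(1,0) f=1→J1  2|1|0
+link2  3|1|0
C(2,0) f=2→J2  3|1|1
R(2,1) f=1→J1  3|2|1
+link3  4|2|1
PS(2,3) f=2→J2  4|2|2
+link4  5|2|2
P(1,4) f=1→J1  5|3|2
PS(3,1) f=2→J2  5|3|3
P(4,2) f=1→J1  5|4|3
PS(4,3) f=2→J2  5|4|4
+link5  6|4|4
R(4,5) f=1→J1  6|5|4
PS(1,5) f=2→J2  6|5|5
+link6  7|5|5
PS(2,6) f=2→J2  7|5|6
P(6,0) f=1→J1  7|6|6
M = 3(7−1)−2·6−6 = 18−12−6 = 0

M = 0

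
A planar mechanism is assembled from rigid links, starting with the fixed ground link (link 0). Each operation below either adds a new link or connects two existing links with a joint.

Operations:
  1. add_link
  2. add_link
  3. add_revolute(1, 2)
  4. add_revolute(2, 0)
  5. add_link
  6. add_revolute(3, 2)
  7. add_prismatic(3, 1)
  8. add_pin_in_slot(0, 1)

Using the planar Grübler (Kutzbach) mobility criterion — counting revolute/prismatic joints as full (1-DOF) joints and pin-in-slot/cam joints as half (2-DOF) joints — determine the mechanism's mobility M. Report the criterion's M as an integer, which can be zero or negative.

M = 0

L=1 J1=0 J2=0
add link → L=2 J1=0 J2=0
add link → L=3 J1=0 J2=0
R@1,2 dof=1 J1 → L=3 J1=1 J2=0
R@2,0 dof=1 J1 → L=3 J1=2 J2=0
add link → L=4 J1=2 J2=0
R@3,2 dof=1 J1 → L=4 J1=3 J2=0
P@3,1 dof=1 J1 → L=4 J1=4 J2=0
PS@0,1 dof=2 J2 → L=4 J1=4 J2=1
M=3(L−1)−2J1−J2=3·3−2·4−1=0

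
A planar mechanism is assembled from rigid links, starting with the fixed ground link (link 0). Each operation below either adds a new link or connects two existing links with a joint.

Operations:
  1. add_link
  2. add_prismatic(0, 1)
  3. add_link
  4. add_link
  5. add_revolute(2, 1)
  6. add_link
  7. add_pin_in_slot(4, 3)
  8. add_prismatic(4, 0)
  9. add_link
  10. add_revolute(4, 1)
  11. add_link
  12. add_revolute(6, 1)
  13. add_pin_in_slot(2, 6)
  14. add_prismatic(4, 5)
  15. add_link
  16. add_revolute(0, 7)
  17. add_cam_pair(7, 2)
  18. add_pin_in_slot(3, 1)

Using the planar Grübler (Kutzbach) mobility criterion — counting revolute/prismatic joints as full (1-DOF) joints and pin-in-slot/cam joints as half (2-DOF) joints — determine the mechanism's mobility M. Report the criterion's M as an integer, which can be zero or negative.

M = 3

[1;0;0] (link 0 is ground)
L+ [2;0;0]
P(0,1)∈J1 [2;1;0]
L+ [3;1;0]
L+ [4;1;0]
R(2,1)∈J1 [4;2;0]
L+ [5;2;0]
PS(4,3)∈J2 [5;2;1]
P(4,0)∈J1 [5;3;1]
L+ [6;3;1]
R(4,1)∈J1 [6;4;1]
L+ [7;4;1]
R(6,1)∈J1 [7;5;1]
PS(2,6)∈J2 [7;5;2]
P(4,5)∈J1 [7;6;2]
L+ [8;6;2]
R(0,7)∈J1 [8;7;2]
C(7,2)∈J2 [8;7;3]
PS(3,1)∈J2 [8;7;4]
mobility = 21 − 14 − 4 = 3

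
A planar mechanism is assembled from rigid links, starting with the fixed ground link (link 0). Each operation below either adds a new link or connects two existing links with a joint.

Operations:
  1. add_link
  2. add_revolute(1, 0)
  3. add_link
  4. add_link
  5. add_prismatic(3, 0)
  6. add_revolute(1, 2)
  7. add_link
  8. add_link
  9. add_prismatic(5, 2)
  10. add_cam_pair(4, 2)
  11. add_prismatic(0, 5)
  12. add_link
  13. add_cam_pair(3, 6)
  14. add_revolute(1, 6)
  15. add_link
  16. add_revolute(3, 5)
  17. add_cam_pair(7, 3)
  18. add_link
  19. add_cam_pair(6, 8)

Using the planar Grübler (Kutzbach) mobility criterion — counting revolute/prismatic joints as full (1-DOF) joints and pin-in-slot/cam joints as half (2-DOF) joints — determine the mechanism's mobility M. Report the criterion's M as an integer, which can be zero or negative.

ground; <1,0,0>
#1 <2,0,0>
R:1↔0 J1 <2,1,0>
#2 <3,1,0>
#3 <4,1,0>
P:3↔0 J1 <4,2,0>
R:1↔2 J1 <4,3,0>
#4 <5,3,0>
#5 <6,3,0>
P:5↔2 J1 <6,4,0>
C:4↔2 J2 <6,4,1>
P:0↔5 J1 <6,5,1>
#6 <7,5,1>
C:3↔6 J2 <7,5,2>
R:1↔6 J1 <7,6,2>
#7 <8,6,2>
R:3↔5 J1 <8,7,2>
C:7↔3 J2 <8,7,3>
#8 <9,7,3>
C:6↔8 J2 <9,7,4>
3×8 − 2×7 − 1×4 = 6

M = 6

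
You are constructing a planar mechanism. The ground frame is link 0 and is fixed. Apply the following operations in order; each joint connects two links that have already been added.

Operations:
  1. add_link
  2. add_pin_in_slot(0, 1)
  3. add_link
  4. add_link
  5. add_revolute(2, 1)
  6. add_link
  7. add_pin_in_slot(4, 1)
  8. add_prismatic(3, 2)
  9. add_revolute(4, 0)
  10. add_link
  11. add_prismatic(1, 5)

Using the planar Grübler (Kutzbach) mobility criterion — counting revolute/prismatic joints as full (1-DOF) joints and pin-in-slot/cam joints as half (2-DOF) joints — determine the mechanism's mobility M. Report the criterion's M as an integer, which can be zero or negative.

(L,J1,J2)=(1,0,0); link0 fixed
link1: (2,0,0)
PS 0-1 [J2]: (2,0,1)
link2: (3,0,1)
link3: (4,0,1)
R 2-1 [J1]: (4,1,1)
link4: (5,1,1)
PS 4-1 [J2]: (5,1,2)
P 3-2 [J1]: (5,2,2)
R 4-0 [J1]: (5,3,2)
link5: (6,3,2)
P 1-5 [J1]: (6,4,2)
Grübler: 3·5 − 2·4 − 2 = 5

M = 5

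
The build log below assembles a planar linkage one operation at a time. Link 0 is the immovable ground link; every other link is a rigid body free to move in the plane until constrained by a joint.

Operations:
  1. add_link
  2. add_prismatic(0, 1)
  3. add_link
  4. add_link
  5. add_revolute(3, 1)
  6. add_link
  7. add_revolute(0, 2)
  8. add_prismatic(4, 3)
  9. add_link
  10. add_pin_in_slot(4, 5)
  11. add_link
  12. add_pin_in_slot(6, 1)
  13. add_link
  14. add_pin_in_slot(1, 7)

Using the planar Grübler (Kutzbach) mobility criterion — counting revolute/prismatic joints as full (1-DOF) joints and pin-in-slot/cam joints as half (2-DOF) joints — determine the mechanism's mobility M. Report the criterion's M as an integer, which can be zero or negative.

M = 10

L=1 J1=0 J2=0
add link → L=2 J1=0 J2=0
P@0,1 dof=1 J1 → L=2 J1=1 J2=0
add link → L=3 J1=1 J2=0
add link → L=4 J1=1 J2=0
R@3,1 dof=1 J1 → L=4 J1=2 J2=0
add link → L=5 J1=2 J2=0
R@0,2 dof=1 J1 → L=5 J1=3 J2=0
P@4,3 dof=1 J1 → L=5 J1=4 J2=0
add link → L=6 J1=4 J2=0
PS@4,5 dof=2 J2 → L=6 J1=4 J2=1
add link → L=7 J1=4 J2=1
PS@6,1 dof=2 J2 → L=7 J1=4 J2=2
add link → L=8 J1=4 J2=2
PS@1,7 dof=2 J2 → L=8 J1=4 J2=3
M=3(L−1)−2J1−J2=3·7−2·4−3=10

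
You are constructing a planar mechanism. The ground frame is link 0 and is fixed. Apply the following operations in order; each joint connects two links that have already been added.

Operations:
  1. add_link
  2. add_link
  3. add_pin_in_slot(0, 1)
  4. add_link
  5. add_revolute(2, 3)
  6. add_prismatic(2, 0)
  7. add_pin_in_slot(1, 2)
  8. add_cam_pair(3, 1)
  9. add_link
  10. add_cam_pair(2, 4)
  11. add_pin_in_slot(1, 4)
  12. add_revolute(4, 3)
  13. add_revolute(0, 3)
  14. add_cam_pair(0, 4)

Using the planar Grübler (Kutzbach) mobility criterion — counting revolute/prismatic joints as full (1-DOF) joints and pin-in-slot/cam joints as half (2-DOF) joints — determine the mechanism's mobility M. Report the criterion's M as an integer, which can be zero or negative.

ground; <1,0,0>
#1 <2,0,0>
#2 <3,0,0>
PS:0↔1 J2 <3,0,1>
#3 <4,0,1>
R:2↔3 J1 <4,1,1>
P:2↔0 J1 <4,2,1>
PS:1↔2 J2 <4,2,2>
C:3↔1 J2 <4,2,3>
#4 <5,2,3>
C:2↔4 J2 <5,2,4>
PS:1↔4 J2 <5,2,5>
R:4↔3 J1 <5,3,5>
R:0↔3 J1 <5,4,5>
C:0↔4 J2 <5,4,6>
3×4 − 2×4 − 1×6 = -2

M = -2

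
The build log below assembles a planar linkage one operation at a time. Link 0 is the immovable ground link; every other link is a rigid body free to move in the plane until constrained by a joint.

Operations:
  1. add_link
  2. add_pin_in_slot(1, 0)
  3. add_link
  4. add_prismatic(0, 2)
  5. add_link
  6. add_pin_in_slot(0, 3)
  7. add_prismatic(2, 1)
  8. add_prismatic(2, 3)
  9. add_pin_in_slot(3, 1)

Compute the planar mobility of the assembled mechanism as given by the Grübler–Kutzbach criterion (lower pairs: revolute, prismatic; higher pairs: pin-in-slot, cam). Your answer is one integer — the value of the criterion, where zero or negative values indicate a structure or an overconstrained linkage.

L=1 J1=0 J2=0
add link → L=2 J1=0 J2=0
PS@1,0 dof=2 J2 → L=2 J1=0 J2=1
add link → L=3 J1=0 J2=1
P@0,2 dof=1 J1 → L=3 J1=1 J2=1
add link → L=4 J1=1 J2=1
PS@0,3 dof=2 J2 → L=4 J1=1 J2=2
P@2,1 dof=1 J1 → L=4 J1=2 J2=2
P@2,3 dof=1 J1 → L=4 J1=3 J2=2
PS@3,1 dof=2 J2 → L=4 J1=3 J2=3
M=3(L−1)−2J1−J2=3·3−2·3−3=0

M = 0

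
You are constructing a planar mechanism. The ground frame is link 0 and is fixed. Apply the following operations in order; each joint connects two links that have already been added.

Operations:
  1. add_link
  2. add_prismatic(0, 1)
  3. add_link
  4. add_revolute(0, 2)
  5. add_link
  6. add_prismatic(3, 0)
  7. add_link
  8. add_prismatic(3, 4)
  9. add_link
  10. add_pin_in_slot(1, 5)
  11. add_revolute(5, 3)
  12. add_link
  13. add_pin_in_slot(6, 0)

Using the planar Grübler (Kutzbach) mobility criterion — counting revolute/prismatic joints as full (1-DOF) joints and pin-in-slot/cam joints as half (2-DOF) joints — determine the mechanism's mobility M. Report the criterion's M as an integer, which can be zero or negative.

M = 6

link 0 = ground. State L|J1|J2 = 1|0|0
+link1  2|0|0
P(0,1) f=1→J1  2|1|0
+link2  3|1|0
R(0,2) f=1→J1  3|2|0
+link3  4|2|0
P(3,0) f=1→J1  4|3|0
+link4  5|3|0
P(3,4) f=1→J1  5|4|0
+link5  6|4|0
PS(1,5) f=2→J2  6|4|1
R(5,3) f=1→J1  6|5|1
+link6  7|5|1
PS(6,0) f=2→J2  7|5|2
M = 3(7−1)−2·5−2 = 18−10−2 = 6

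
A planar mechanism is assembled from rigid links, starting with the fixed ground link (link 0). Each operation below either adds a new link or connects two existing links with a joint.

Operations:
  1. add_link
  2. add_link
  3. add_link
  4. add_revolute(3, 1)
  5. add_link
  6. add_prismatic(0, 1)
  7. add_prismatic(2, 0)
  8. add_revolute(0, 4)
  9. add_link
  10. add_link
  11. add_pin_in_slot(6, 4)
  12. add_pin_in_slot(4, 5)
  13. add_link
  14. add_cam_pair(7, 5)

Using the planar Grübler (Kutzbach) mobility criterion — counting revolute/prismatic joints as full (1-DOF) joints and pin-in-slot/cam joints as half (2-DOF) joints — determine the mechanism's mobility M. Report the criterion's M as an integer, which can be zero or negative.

M = 10

link 0 = ground. State L|J1|J2 = 1|0|0
+link1  2|0|0
+link2  3|0|0
+link3  4|0|0
R(3,1) f=1→J1  4|1|0
+link4  5|1|0
P(0,1) f=1→J1  5|2|0
P(2,0) f=1→J1  5|3|0
R(0,4) f=1→J1  5|4|0
+link5  6|4|0
+link6  7|4|0
PS(6,4) f=2→J2  7|4|1
PS(4,5) f=2→J2  7|4|2
+link7  8|4|2
C(7,5) f=2→J2  8|4|3
M = 3(8−1)−2·4−3 = 21−8−3 = 10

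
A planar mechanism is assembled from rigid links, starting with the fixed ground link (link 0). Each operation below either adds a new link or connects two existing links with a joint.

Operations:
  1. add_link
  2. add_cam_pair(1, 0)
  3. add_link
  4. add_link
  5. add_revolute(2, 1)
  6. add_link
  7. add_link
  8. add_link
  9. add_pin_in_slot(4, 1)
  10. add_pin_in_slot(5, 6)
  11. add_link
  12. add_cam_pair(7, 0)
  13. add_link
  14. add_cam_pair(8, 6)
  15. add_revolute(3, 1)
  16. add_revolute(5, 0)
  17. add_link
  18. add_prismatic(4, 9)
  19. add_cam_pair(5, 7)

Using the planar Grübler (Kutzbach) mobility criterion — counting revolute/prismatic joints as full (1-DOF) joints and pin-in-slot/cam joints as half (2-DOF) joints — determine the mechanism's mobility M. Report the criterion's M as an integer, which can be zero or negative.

M = 13

(L,J1,J2)=(1,0,0); link0 fixed
link1: (2,0,0)
C 1-0 [J2]: (2,0,1)
link2: (3,0,1)
link3: (4,0,1)
R 2-1 [J1]: (4,1,1)
link4: (5,1,1)
link5: (6,1,1)
link6: (7,1,1)
PS 4-1 [J2]: (7,1,2)
PS 5-6 [J2]: (7,1,3)
link7: (8,1,3)
C 7-0 [J2]: (8,1,4)
link8: (9,1,4)
C 8-6 [J2]: (9,1,5)
R 3-1 [J1]: (9,2,5)
R 5-0 [J1]: (9,3,5)
link9: (10,3,5)
P 4-9 [J1]: (10,4,5)
C 5-7 [J2]: (10,4,6)
Grübler: 3·9 − 2·4 − 6 = 13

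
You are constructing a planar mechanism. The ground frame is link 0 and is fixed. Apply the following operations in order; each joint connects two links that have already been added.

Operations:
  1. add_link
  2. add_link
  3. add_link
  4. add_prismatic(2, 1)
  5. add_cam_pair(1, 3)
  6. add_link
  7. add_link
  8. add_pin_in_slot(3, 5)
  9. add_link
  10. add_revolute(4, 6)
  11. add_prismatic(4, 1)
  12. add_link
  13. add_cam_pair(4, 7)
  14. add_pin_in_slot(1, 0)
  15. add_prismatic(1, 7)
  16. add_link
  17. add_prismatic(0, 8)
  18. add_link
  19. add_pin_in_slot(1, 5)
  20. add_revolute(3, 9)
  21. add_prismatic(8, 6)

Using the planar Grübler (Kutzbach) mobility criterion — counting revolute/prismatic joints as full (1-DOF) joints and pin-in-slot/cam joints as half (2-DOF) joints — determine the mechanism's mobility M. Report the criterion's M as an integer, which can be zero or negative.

M = 8

ground; <1,0,0>
#1 <2,0,0>
#2 <3,0,0>
#3 <4,0,0>
P:2↔1 J1 <4,1,0>
C:1↔3 J2 <4,1,1>
#4 <5,1,1>
#5 <6,1,1>
PS:3↔5 J2 <6,1,2>
#6 <7,1,2>
R:4↔6 J1 <7,2,2>
P:4↔1 J1 <7,3,2>
#7 <8,3,2>
C:4↔7 J2 <8,3,3>
PS:1↔0 J2 <8,3,4>
P:1↔7 J1 <8,4,4>
#8 <9,4,4>
P:0↔8 J1 <9,5,4>
#9 <10,5,4>
PS:1↔5 J2 <10,5,5>
R:3↔9 J1 <10,6,5>
P:8↔6 J1 <10,7,5>
3×9 − 2×7 − 1×5 = 8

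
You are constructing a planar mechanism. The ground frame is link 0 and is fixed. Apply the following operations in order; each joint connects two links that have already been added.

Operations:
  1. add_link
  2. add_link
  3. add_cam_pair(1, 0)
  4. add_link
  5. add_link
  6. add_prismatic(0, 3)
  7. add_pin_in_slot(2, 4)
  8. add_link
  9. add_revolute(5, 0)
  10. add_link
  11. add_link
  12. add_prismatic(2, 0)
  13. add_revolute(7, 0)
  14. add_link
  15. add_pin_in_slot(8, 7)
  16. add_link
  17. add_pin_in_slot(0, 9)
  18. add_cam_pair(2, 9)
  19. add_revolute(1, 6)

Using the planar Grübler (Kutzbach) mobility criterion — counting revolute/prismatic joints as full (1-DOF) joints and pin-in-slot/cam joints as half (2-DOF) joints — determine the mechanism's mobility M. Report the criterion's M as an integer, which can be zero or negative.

M = 12

link 0 = ground. State L|J1|J2 = 1|0|0
+link1  2|0|0
+link2  3|0|0
C(1,0) f=2→J2  3|0|1
+link3  4|0|1
+link4  5|0|1
P(0,3) f=1→J1  5|1|1
PS(2,4) f=2→J2  5|1|2
+link5  6|1|2
R(5,0) f=1→J1  6|2|2
+link6  7|2|2
+link7  8|2|2
P(2,0) f=1→J1  8|3|2
R(7,0) f=1→J1  8|4|2
+link8  9|4|2
PS(8,7) f=2→J2  9|4|3
+link9  10|4|3
PS(0,9) f=2→J2  10|4|4
C(2,9) f=2→J2  10|4|5
R(1,6) f=1→J1  10|5|5
M = 3(10−1)−2·5−5 = 27−10−5 = 12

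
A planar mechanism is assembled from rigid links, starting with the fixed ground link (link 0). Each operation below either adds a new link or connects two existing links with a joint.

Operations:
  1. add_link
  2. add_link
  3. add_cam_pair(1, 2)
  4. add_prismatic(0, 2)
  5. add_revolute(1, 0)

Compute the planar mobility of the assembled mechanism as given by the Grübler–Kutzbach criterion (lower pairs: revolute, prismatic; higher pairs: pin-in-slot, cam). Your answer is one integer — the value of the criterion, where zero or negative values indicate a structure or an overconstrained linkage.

M = 1

ground; <1,0,0>
#1 <2,0,0>
#2 <3,0,0>
C:1↔2 J2 <3,0,1>
P:0↔2 J1 <3,1,1>
R:1↔0 J1 <3,2,1>
3×2 − 2×2 − 1×1 = 1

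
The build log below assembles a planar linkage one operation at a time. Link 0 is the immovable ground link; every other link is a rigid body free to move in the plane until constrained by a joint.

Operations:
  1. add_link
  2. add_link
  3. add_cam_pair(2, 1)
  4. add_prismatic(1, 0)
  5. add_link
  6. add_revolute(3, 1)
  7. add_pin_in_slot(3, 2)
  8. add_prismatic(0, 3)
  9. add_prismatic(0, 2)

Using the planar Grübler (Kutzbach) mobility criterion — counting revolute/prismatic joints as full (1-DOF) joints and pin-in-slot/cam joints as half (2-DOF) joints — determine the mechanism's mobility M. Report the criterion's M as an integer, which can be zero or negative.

M = -1

link 0 = ground. State L|J1|J2 = 1|0|0
+link1  2|0|0
+link2  3|0|0
C(2,1) f=2→J2  3|0|1
P(1,0) f=1→J1  3|1|1
+link3  4|1|1
R(3,1) f=1→J1  4|2|1
PS(3,2) f=2→J2  4|2|2
P(0,3) f=1→J1  4|3|2
P(0,2) f=1→J1  4|4|2
M = 3(4−1)−2·4−2 = 9−8−2 = -1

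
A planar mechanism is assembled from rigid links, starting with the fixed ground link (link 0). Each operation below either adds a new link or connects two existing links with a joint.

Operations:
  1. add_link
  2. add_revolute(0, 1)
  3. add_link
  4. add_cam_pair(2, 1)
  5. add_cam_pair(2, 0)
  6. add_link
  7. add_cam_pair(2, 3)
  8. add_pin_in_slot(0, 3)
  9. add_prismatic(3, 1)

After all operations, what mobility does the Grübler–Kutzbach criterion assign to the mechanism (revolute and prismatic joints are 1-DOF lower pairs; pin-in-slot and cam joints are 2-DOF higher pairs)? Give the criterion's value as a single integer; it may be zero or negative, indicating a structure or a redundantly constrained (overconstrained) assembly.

ground; <1,0,0>
#1 <2,0,0>
R:0↔1 J1 <2,1,0>
#2 <3,1,0>
C:2↔1 J2 <3,1,1>
C:2↔0 J2 <3,1,2>
#3 <4,1,2>
C:2↔3 J2 <4,1,3>
PS:0↔3 J2 <4,1,4>
P:3↔1 J1 <4,2,4>
3×3 − 2×2 − 1×4 = 1

M = 1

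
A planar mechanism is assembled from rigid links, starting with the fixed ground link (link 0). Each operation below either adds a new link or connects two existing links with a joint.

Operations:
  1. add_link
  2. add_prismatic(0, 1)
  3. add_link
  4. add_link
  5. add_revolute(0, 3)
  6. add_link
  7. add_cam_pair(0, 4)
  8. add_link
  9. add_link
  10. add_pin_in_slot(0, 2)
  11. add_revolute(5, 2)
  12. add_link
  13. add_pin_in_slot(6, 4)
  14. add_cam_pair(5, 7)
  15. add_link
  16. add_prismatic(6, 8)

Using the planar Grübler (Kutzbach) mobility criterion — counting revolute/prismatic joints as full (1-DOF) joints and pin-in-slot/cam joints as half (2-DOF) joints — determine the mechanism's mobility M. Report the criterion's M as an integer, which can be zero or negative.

M = 12

link 0 = ground. State L|J1|J2 = 1|0|0
+link1  2|0|0
P(0,1) f=1→J1  2|1|0
+link2  3|1|0
+link3  4|1|0
R(0,3) f=1→J1  4|2|0
+link4  5|2|0
C(0,4) f=2→J2  5|2|1
+link5  6|2|1
+link6  7|2|1
PS(0,2) f=2→J2  7|2|2
R(5,2) f=1→J1  7|3|2
+link7  8|3|2
PS(6,4) f=2→J2  8|3|3
C(5,7) f=2→J2  8|3|4
+link8  9|3|4
P(6,8) f=1→J1  9|4|4
M = 3(9−1)−2·4−4 = 24−8−4 = 12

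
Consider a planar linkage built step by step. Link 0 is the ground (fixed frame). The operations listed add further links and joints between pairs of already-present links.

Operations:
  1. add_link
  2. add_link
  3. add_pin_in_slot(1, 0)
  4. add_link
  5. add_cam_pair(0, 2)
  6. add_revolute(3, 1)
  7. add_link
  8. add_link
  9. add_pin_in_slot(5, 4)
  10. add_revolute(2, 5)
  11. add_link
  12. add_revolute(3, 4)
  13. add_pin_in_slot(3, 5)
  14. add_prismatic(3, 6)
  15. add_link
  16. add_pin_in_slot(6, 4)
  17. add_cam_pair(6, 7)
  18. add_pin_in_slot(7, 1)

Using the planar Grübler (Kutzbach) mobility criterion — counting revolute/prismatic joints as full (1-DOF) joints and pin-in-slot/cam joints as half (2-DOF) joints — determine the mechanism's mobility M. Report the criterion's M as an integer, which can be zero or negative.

M = 6

ground; <1,0,0>
#1 <2,0,0>
#2 <3,0,0>
PS:1↔0 J2 <3,0,1>
#3 <4,0,1>
C:0↔2 J2 <4,0,2>
R:3↔1 J1 <4,1,2>
#4 <5,1,2>
#5 <6,1,2>
PS:5↔4 J2 <6,1,3>
R:2↔5 J1 <6,2,3>
#6 <7,2,3>
R:3↔4 J1 <7,3,3>
PS:3↔5 J2 <7,3,4>
P:3↔6 J1 <7,4,4>
#7 <8,4,4>
PS:6↔4 J2 <8,4,5>
C:6↔7 J2 <8,4,6>
PS:7↔1 J2 <8,4,7>
3×7 − 2×4 − 1×7 = 6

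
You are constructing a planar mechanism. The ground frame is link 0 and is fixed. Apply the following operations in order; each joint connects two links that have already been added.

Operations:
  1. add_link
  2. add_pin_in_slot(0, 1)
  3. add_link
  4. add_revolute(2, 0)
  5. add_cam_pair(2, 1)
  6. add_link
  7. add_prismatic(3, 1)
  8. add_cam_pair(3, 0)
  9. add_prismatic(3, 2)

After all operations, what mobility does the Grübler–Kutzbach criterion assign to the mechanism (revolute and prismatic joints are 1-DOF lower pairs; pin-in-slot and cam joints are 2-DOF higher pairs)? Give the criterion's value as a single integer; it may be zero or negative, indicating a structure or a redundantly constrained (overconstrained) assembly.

ground; <1,0,0>
#1 <2,0,0>
PS:0↔1 J2 <2,0,1>
#2 <3,0,1>
R:2↔0 J1 <3,1,1>
C:2↔1 J2 <3,1,2>
#3 <4,1,2>
P:3↔1 J1 <4,2,2>
C:3↔0 J2 <4,2,3>
P:3↔2 J1 <4,3,3>
3×3 − 2×3 − 1×3 = 0

M = 0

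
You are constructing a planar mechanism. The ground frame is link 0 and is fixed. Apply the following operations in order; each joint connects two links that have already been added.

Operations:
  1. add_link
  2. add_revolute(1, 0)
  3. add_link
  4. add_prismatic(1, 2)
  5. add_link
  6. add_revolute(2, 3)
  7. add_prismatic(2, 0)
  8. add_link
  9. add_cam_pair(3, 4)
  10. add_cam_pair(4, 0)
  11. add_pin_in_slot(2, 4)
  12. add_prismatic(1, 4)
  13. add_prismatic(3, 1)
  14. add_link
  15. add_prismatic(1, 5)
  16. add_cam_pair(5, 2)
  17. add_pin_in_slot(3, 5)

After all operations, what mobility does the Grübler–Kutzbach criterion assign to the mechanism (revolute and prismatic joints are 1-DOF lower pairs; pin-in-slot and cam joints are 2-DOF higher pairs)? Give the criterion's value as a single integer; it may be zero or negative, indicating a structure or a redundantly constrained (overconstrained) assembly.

[1;0;0] (link 0 is ground)
L+ [2;0;0]
R(1,0)∈J1 [2;1;0]
L+ [3;1;0]
P(1,2)∈J1 [3;2;0]
L+ [4;2;0]
R(2,3)∈J1 [4;3;0]
P(2,0)∈J1 [4;4;0]
L+ [5;4;0]
C(3,4)∈J2 [5;4;1]
C(4,0)∈J2 [5;4;2]
PS(2,4)∈J2 [5;4;3]
P(1,4)∈J1 [5;5;3]
P(3,1)∈J1 [5;6;3]
L+ [6;6;3]
P(1,5)∈J1 [6;7;3]
C(5,2)∈J2 [6;7;4]
PS(3,5)∈J2 [6;7;5]
mobility = 15 − 14 − 5 = -4

M = -4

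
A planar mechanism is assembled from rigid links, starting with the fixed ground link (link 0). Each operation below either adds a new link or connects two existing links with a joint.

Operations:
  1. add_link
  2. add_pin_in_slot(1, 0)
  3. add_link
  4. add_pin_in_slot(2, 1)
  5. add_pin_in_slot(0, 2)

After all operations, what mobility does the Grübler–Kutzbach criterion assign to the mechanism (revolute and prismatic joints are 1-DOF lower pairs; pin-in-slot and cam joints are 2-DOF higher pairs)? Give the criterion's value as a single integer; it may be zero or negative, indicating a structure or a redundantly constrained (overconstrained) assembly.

M = 3

[1;0;0] (link 0 is ground)
L+ [2;0;0]
PS(1,0)∈J2 [2;0;1]
L+ [3;0;1]
PS(2,1)∈J2 [3;0;2]
PS(0,2)∈J2 [3;0;3]
mobility = 6 − 0 − 3 = 3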